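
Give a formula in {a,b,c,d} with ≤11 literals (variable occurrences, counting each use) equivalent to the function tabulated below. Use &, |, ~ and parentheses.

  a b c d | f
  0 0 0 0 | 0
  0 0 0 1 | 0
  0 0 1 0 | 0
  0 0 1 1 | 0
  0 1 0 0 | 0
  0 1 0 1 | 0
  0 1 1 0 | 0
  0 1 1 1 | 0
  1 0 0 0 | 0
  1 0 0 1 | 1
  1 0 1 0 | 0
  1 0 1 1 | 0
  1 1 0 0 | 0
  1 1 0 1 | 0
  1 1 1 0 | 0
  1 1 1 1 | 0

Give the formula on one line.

(((d & ~c) & ~b) & ((((d & b) | (~b | c)) & a) | b))

  ~c = 1100110011001100
  (d & ~c) = 0100010001000100
  ~b = 1111000011110000
  ((d & ~c) & ~b) = 0100000001000000
  (d & b) = 0000010100000101
  (~b | c) = 1111001111110011
  ((d & b) | (~b | c)) = 1111011111110111
  (((d & b) | (~b | c)) & a) = 0000000011110111
  ((((d & b) | (~b | c)) & a) | b) = 0000111111111111
  (((d & ~c) & ~b) & ((((d & b) | (~b | c)) & a) | b)) = 0000000001000000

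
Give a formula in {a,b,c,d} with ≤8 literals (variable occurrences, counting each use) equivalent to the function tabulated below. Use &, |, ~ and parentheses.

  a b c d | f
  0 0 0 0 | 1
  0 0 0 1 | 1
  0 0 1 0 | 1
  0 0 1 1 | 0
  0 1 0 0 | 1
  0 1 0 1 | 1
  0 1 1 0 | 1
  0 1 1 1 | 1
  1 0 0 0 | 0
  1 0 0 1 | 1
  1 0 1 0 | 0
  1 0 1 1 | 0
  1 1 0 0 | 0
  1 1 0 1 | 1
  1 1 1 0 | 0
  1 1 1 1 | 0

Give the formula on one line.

  ~a = 1111111100000000
  ~d = 1010101010101010
  (~a & ~d) = 1010101000000000
  (~a & b) = 0000111100000000
  ~c = 1100110011001100
  (d & ~c) = 0100010001000100
  ((~a & b) | (d & ~c)) = 0100111101000100
  ((~a & ~d) | ((~a & b) | (d & ~c))) = 1110111101000100

((~a & ~d) | ((~a & b) | (d & ~c)))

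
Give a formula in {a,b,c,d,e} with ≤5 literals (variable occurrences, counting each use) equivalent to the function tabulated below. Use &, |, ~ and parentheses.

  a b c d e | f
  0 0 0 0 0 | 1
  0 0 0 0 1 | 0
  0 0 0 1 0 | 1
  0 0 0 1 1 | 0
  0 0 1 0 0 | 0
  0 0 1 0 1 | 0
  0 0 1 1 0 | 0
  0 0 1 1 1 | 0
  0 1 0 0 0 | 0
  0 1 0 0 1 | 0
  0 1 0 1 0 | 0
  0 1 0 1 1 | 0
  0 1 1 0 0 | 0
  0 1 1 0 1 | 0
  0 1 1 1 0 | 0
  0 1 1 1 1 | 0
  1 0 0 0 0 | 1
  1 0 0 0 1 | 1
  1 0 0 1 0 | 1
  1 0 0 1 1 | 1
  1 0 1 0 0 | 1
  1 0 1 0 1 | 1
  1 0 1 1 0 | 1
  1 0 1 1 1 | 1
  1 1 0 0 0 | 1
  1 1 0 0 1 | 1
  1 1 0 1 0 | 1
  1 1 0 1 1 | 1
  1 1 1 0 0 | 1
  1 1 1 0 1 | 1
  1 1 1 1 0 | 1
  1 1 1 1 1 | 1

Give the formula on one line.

  ~b = 11111111000000001111111100000000
  ~e = 10101010101010101010101010101010
  (~b & ~e) = 10101010000000001010101000000000
  (a | (~b & ~e)) = 10101010000000001111111111111111
  ~c = 11110000111100001111000011110000
  ((a | (~b & ~e)) & ~c) = 10100000000000001111000011110000
  (((a | (~b & ~e)) & ~c) | a) = 10100000000000001111111111111111

(((a | (~b & ~e)) & ~c) | a)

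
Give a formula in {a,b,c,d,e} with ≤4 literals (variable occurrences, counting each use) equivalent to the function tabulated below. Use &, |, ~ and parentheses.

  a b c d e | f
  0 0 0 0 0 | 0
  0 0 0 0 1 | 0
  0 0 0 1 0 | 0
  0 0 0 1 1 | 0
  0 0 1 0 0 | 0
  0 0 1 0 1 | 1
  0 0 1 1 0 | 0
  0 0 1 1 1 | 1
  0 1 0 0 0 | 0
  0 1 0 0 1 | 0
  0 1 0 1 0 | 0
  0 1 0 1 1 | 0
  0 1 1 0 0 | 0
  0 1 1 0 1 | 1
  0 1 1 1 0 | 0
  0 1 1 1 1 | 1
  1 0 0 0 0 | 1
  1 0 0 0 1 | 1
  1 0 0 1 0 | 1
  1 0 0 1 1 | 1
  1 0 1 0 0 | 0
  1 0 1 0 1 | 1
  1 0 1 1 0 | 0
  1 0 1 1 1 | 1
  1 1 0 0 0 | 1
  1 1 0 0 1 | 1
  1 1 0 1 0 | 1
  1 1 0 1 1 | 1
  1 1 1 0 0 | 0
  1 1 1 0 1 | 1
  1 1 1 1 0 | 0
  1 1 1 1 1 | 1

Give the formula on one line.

  (a | c) = 00001111000011111111111111111111
  ~c = 11110000111100001111000011110000
  (e | ~c) = 11110101111101011111010111110101
  ((a | c) & (e | ~c)) = 00000101000001011111010111110101

((a | c) & (e | ~c))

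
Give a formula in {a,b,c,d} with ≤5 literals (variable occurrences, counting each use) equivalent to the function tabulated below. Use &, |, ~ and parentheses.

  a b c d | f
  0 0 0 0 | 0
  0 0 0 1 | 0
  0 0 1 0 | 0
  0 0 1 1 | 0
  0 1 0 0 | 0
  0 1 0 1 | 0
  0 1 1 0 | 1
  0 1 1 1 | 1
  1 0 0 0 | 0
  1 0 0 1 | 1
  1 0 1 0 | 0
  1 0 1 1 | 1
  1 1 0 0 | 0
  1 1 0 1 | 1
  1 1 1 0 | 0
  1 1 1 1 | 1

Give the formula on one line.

  (b & c) = 0000001100000011
  ~a = 1111111100000000
  ((b & c) & ~a) = 0000001100000000
  (a & d) = 0000000001010101
  (((b & c) & ~a) | (a & d)) = 0000001101010101

(((b & c) & ~a) | (a & d))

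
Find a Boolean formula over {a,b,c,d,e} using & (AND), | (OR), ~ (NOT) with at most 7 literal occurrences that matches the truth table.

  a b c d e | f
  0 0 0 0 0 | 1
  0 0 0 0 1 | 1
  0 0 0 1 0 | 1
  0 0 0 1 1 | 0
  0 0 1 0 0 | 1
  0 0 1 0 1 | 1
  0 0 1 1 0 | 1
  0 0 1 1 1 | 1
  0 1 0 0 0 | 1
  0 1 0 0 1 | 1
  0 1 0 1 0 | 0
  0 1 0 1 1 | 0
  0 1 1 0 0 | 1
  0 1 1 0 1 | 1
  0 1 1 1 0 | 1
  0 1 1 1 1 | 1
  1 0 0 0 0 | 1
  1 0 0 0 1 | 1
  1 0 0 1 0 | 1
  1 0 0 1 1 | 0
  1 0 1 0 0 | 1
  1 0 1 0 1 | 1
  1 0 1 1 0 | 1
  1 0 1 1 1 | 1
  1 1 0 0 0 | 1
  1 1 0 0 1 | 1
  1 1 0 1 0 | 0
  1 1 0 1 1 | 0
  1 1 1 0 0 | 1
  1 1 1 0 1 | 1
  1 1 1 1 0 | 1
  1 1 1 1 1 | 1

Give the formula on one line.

(~d | (((~b & ~e) & ((c | ~e) & ~c)) | c))

  ~d = 11001100110011001100110011001100
  ~b = 11111111000000001111111100000000
  ~e = 10101010101010101010101010101010
  (~b & ~e) = 10101010000000001010101000000000
  (c | ~e) = 10101111101011111010111110101111
  ~c = 11110000111100001111000011110000
  ((c | ~e) & ~c) = 10100000101000001010000010100000
  ((~b & ~e) & ((c | ~e) & ~c)) = 10100000000000001010000000000000
  (((~b & ~e) & ((c | ~e) & ~c)) | c) = 10101111000011111010111100001111
  (~d | (((~b & ~e) & ((c | ~e) & ~c)) | c)) = 11101111110011111110111111001111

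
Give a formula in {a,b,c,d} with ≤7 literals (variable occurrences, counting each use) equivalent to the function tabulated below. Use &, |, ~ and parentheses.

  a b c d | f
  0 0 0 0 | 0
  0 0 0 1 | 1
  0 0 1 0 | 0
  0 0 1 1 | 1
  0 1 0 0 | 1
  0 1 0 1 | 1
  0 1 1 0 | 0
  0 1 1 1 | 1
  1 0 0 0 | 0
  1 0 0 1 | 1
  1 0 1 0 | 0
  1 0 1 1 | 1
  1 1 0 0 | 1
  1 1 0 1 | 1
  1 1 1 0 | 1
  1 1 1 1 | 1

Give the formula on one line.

  ~c = 1100110011001100
  (~c & b) = 0000110000001100
  (a | (~c & b)) = 0000110011111111
  ((a | (~c & b)) & b) = 0000110000001111
  (d | ((a | (~c & b)) & b)) = 0101110101011111

(d | ((a | (~c & b)) & b))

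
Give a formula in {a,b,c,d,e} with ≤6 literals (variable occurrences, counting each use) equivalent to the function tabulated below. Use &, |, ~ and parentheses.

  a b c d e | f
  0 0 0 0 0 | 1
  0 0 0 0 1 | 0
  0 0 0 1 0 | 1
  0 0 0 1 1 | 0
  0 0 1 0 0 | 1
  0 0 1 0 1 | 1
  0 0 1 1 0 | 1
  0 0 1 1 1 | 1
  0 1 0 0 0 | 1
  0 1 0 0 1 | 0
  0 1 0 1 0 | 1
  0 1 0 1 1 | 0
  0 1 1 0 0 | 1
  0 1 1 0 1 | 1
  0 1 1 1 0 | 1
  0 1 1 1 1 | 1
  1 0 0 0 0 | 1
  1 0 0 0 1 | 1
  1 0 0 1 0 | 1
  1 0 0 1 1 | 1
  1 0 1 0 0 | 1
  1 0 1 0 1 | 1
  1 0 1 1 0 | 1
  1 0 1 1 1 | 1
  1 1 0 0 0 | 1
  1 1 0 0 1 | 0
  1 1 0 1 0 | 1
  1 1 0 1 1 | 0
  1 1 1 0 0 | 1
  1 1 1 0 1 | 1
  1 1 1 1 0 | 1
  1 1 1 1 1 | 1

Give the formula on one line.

  ~e = 10101010101010101010101010101010
  ~b = 11111111000000001111111100000000
  ~c = 11110000111100001111000011110000
  (a & ~c) = 00000000000000001111000011110000
  (~b & (a & ~c)) = 00000000000000001111000000000000
  (~e | (~b & (a & ~c))) = 10101010101010101111101010101010
  ((~e | (~b & (a & ~c))) | c) = 10101111101011111111111110101111

((~e | (~b & (a & ~c))) | c)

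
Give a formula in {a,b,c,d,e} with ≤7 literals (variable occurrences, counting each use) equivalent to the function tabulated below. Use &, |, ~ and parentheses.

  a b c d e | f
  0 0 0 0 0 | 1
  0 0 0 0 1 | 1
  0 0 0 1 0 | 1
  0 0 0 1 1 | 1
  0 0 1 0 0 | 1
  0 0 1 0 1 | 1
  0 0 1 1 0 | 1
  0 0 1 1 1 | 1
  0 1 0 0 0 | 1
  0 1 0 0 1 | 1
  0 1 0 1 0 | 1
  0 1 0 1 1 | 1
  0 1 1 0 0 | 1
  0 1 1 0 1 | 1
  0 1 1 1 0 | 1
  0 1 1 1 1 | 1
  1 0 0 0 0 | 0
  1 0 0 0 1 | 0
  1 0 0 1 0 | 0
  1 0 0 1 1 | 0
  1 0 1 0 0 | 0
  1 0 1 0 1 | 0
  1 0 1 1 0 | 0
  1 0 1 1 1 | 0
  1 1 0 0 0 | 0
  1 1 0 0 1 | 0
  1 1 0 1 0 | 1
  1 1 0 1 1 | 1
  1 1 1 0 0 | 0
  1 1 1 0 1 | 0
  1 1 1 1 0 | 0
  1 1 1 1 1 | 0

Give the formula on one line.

((~c & (d & b)) | ~a)

  ~c = 11110000111100001111000011110000
  (d & b) = 00000000001100110000000000110011
  (~c & (d & b)) = 00000000001100000000000000110000
  ~a = 11111111111111110000000000000000
  ((~c & (d & b)) | ~a) = 11111111111111110000000000110000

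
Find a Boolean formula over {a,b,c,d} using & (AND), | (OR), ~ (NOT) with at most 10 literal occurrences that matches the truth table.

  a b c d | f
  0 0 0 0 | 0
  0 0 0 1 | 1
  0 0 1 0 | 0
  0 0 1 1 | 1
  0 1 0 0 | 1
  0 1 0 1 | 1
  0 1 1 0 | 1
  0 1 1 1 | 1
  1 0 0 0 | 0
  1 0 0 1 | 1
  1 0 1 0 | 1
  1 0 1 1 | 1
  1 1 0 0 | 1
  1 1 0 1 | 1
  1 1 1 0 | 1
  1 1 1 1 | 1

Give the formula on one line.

  (c & a) = 0000000000110011
  ~c = 1100110011001100
  ~a = 1111111100000000
  (~c | ~a) = 1111111111001100
  ((~c | ~a) & d) = 0101010101000100
  ((c & a) | ((~c | ~a) & d)) = 0101010101110111
  (b | d) = 0101111101011111
  (((c & a) | ((~c | ~a) & d)) | (b | d)) = 0101111101111111

(((c & a) | ((~c | ~a) & d)) | (b | d))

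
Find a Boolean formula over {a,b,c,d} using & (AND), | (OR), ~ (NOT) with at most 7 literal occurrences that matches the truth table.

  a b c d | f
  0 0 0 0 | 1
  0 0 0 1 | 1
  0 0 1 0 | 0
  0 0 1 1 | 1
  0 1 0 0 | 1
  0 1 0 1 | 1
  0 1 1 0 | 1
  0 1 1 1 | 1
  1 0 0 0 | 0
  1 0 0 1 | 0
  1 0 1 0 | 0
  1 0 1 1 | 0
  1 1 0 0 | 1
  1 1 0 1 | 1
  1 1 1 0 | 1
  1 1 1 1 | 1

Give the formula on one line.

  ~a = 1111111100000000
  ~d = 1010101010101010
  (~d & b) = 0000101000001010
  (a | d) = 0101010111111111
  ~c = 1100110011001100
  ((a | d) | ~c) = 1101110111111111
  ((~d & b) | ((a | d) | ~c)) = 1101111111111111
  (~a & ((~d & b) | ((a | d) | ~c))) = 1101111100000000
  ((~a & ((~d & b) | ((a | d) | ~c))) | b) = 1101111100001111

((~a & ((~d & b) | ((a | d) | ~c))) | b)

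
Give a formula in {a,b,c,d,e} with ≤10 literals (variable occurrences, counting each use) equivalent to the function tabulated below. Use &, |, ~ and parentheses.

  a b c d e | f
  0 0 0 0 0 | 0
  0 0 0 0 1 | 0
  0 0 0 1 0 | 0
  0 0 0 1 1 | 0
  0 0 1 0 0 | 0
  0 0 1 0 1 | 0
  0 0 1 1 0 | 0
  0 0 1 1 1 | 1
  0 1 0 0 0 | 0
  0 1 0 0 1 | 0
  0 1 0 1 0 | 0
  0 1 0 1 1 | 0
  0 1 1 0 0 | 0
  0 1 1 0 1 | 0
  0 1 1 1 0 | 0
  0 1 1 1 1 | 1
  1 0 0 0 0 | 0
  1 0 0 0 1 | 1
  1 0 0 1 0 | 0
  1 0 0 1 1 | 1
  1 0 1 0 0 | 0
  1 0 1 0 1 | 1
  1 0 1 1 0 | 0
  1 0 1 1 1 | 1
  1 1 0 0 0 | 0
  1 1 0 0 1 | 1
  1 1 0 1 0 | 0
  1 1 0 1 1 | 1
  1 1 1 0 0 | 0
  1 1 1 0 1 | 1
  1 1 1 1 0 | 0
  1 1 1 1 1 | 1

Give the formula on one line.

  (d & c) = 00000011000000110000001100000011
  (e & a) = 00000000000000000101010101010101
  ((d & c) | (e & a)) = 00000011000000110101011101010111
  ~c = 11110000111100001111000011110000
  (a & ~c) = 00000000000000001111000011110000
  (((d & c) | (e & a)) | (a & ~c)) = 00000011000000111111011111110111
  (e & (((d & c) | (e & a)) | (a & ~c))) = 00000001000000010101010101010101

(e & (((d & c) | (e & a)) | (a & ~c)))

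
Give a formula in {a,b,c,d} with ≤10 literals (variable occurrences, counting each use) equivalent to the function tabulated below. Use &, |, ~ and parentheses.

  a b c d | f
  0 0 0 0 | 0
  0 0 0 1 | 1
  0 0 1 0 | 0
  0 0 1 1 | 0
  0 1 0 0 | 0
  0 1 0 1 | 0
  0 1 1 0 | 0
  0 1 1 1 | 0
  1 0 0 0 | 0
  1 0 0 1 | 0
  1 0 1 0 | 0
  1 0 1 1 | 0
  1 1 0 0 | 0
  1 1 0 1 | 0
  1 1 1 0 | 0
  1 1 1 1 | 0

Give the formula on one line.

  ~a = 1111111100000000
  (c & ~a) = 0011001100000000
  ~c = 1100110011001100
  ~b = 1111000011110000
  (~c & ~b) = 1100000011000000
  ((c & ~a) | (~c & ~b)) = 1111001111000000
  (~c & a) = 0000000011001100
  (((c & ~a) | (~c & ~b)) | (~c & a)) = 1111001111001100
  (d & ~c) = 0100010001000100
  (~a & (d & ~c)) = 0100010000000000
  ((((c & ~a) | (~c & ~b)) | (~c & a)) & (~a & (d & ~c))) = 0100000000000000

((((c & ~a) | (~c & ~b)) | (~c & a)) & (~a & (d & ~c)))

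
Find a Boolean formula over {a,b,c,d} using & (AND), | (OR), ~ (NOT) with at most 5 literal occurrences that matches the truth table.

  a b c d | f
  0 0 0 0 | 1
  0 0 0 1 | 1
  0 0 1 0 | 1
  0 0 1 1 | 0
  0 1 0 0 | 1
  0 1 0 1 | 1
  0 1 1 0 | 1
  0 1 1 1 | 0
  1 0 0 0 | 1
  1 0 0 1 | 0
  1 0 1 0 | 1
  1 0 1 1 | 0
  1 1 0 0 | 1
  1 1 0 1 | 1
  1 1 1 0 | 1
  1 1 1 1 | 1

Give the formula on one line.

  (a & b) = 0000000000001111
  ~d = 1010101010101010
  ((a & b) | ~d) = 1010101010101111
  ~c = 1100110011001100
  ~a = 1111111100000000
  (~c & ~a) = 1100110000000000
  (((a & b) | ~d) | (~c & ~a)) = 1110111010101111

(((a & b) | ~d) | (~c & ~a))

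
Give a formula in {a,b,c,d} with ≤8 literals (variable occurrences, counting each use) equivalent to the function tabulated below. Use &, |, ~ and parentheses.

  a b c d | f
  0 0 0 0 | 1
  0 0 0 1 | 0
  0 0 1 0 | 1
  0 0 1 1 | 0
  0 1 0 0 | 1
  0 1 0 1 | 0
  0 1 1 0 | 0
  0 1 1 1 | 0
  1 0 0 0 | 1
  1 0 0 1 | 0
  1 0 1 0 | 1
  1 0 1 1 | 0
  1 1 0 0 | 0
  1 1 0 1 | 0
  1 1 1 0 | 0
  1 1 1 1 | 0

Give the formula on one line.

((~b | ~c) & (~d & ((~a | ~b) | (d & b))))

  ~b = 1111000011110000
  ~c = 1100110011001100
  (~b | ~c) = 1111110011111100
  ~d = 1010101010101010
  ~a = 1111111100000000
  (~a | ~b) = 1111111111110000
  (d & b) = 0000010100000101
  ((~a | ~b) | (d & b)) = 1111111111110101
  (~d & ((~a | ~b) | (d & b))) = 1010101010100000
  ((~b | ~c) & (~d & ((~a | ~b) | (d & b)))) = 1010100010100000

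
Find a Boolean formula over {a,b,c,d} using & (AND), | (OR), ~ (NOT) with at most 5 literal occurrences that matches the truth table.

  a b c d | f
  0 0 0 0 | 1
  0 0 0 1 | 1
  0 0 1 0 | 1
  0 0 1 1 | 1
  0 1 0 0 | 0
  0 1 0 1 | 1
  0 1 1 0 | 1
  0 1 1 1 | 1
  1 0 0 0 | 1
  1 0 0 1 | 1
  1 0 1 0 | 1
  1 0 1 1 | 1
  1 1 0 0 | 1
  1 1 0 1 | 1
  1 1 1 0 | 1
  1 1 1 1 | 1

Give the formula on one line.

  ~b = 1111000011110000
  (c | d) = 0111011101110111
  (~b | (c | d)) = 1111011111110111
  ((~b | (c | d)) | a) = 1111011111111111

((~b | (c | d)) | a)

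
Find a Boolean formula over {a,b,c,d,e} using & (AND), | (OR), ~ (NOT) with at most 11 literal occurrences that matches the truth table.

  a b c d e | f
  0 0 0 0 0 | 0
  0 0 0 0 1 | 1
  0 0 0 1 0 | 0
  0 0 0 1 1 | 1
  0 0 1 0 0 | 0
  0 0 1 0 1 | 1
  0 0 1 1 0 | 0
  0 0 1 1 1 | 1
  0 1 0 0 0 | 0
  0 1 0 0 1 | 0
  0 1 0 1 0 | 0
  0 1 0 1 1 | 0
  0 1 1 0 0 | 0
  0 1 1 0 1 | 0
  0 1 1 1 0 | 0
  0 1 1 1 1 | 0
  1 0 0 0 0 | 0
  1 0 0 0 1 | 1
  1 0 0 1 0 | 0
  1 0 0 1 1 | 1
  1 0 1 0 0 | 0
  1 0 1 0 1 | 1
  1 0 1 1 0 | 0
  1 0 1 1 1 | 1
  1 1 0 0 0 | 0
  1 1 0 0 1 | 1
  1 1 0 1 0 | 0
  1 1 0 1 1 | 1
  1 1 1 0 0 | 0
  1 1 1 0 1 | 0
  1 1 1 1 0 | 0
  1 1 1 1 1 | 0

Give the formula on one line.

  ~b = 11111111000000001111111100000000
  (a | ~b) = 11111111000000001111111111111111
  (d | e) = 01110111011101110111011101110111
  ((d | e) & ~b) = 01110111000000000111011100000000
  ~e = 10101010101010101010101010101010
  (((d | e) & ~b) | ~e) = 11111111101010101111111110101010
  ~c = 11110000111100001111000011110000
  ((((d | e) & ~b) | ~e) | ~c) = 11111111111110101111111111111010
  ((a | ~b) & ((((d | e) & ~b) | ~e) | ~c)) = 11111111000000001111111111111010
  (e & ((a | ~b) & ((((d | e) & ~b) | ~e) | ~c))) = 01010101000000000101010101010000

(e & ((a | ~b) & ((((d | e) & ~b) | ~e) | ~c)))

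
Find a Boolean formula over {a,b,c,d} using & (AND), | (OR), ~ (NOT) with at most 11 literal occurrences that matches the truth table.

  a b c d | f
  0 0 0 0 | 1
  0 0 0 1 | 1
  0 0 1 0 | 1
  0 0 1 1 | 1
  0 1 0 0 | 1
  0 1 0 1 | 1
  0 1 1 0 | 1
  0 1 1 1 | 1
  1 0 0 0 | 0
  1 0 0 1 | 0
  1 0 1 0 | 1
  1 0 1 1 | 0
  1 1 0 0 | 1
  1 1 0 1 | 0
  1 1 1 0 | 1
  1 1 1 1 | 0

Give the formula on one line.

  ~c = 1100110011001100
  (b | c) = 0011111100111111
  ((b | c) | d) = 0111111101111111
  ~d = 1010101010101010
  (((b | c) | d) & ~d) = 0010101000101010
  (~c & (((b | c) | d) & ~d)) = 0000100000001000
  ~a = 1111111100000000
  ((~c & (((b | c) | d) & ~d)) | ~a) = 1111111100001000
  (~d & c) = 0010001000100010
  (((~c & (((b | c) | d) & ~d)) | ~a) | (~d & c)) = 1111111100101010

(((~c & (((b | c) | d) & ~d)) | ~a) | (~d & c))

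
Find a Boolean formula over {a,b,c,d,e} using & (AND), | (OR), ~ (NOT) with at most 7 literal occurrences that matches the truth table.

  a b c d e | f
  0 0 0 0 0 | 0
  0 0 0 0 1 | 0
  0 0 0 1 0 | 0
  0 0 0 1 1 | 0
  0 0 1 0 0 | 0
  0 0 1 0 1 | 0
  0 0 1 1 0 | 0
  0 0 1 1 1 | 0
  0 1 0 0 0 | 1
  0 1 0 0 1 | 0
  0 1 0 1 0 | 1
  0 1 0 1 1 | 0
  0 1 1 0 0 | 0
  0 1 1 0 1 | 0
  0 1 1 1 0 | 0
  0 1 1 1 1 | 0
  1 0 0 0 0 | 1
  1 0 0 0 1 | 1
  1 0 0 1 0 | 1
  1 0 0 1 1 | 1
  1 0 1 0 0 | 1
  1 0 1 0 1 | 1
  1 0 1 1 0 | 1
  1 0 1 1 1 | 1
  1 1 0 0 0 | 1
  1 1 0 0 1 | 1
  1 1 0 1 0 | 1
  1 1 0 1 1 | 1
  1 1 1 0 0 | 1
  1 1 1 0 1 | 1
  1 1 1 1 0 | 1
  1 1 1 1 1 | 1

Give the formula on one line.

(a | (~c & (~e & b)))

  ~c = 11110000111100001111000011110000
  ~e = 10101010101010101010101010101010
  (~e & b) = 00000000101010100000000010101010
  (~c & (~e & b)) = 00000000101000000000000010100000
  (a | (~c & (~e & b))) = 00000000101000001111111111111111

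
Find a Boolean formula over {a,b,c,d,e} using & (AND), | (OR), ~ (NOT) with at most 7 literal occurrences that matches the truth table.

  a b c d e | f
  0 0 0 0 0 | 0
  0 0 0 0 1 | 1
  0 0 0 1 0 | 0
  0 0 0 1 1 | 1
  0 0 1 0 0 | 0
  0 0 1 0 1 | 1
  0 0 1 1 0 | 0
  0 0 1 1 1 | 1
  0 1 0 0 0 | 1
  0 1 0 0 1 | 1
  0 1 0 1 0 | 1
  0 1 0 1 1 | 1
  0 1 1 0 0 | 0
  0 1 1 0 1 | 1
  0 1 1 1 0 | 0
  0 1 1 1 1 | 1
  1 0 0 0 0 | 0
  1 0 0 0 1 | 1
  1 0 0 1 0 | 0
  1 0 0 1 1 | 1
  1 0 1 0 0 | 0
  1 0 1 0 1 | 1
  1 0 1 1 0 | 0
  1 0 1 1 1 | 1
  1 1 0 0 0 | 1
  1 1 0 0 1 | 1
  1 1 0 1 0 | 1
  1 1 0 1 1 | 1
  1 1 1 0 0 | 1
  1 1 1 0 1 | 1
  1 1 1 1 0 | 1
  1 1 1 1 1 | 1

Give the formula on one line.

(((~a & ~c) & b) | (e | (b & (a | ~b))))

  ~a = 11111111111111110000000000000000
  ~c = 11110000111100001111000011110000
  (~a & ~c) = 11110000111100000000000000000000
  ((~a & ~c) & b) = 00000000111100000000000000000000
  ~b = 11111111000000001111111100000000
  (a | ~b) = 11111111000000001111111111111111
  (b & (a | ~b)) = 00000000000000000000000011111111
  (e | (b & (a | ~b))) = 01010101010101010101010111111111
  (((~a & ~c) & b) | (e | (b & (a | ~b)))) = 01010101111101010101010111111111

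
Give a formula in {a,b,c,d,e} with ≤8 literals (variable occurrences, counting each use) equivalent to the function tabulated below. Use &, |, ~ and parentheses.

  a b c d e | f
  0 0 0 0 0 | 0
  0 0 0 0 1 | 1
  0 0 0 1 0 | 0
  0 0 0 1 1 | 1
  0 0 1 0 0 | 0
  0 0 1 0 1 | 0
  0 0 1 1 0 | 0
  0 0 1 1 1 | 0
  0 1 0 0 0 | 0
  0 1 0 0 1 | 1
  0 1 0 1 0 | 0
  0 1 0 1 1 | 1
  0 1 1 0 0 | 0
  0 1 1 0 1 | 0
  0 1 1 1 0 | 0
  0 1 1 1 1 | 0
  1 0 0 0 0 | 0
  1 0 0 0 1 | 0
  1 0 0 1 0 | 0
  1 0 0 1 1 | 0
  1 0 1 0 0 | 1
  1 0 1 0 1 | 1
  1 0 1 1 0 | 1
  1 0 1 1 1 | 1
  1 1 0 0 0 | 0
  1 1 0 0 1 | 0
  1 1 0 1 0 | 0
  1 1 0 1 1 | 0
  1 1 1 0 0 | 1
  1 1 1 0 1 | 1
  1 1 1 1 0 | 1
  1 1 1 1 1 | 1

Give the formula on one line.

  (c & a) = 00000000000000000000111100001111
  ~c = 11110000111100001111000011110000
  ~a = 11111111111111110000000000000000
  (~c & ~a) = 11110000111100000000000000000000
  ((~c & ~a) & e) = 01010000010100000000000000000000
  ((c & a) | ((~c & ~a) & e)) = 01010000010100000000111100001111

((c & a) | ((~c & ~a) & e))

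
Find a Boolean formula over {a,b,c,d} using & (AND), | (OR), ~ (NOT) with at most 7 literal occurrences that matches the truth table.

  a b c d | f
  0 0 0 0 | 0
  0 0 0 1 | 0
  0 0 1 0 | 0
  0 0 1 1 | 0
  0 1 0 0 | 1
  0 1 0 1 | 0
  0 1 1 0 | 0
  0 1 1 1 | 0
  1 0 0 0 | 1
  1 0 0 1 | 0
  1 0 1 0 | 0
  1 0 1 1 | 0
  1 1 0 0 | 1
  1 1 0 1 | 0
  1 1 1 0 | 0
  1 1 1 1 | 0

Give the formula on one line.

((((~c | b) & ~d) & (a | b)) & ~c)

  ~c = 1100110011001100
  (~c | b) = 1100111111001111
  ~d = 1010101010101010
  ((~c | b) & ~d) = 1000101010001010
  (a | b) = 0000111111111111
  (((~c | b) & ~d) & (a | b)) = 0000101010001010
  ((((~c | b) & ~d) & (a | b)) & ~c) = 0000100010001000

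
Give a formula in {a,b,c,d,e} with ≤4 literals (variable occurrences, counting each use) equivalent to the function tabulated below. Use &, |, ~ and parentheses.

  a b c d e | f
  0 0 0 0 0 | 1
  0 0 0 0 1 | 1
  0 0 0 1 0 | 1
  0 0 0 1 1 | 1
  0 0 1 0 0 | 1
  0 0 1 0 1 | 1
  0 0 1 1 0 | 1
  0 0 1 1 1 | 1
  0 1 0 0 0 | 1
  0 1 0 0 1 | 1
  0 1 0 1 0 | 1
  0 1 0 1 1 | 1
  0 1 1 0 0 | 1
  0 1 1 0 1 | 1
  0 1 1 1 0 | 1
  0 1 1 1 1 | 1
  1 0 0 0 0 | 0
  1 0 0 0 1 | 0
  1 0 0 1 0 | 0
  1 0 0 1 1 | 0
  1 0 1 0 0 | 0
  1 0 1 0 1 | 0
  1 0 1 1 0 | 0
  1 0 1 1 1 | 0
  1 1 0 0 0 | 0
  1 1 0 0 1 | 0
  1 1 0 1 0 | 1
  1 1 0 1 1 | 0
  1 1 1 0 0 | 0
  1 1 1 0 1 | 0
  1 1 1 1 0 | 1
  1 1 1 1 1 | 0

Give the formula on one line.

(~a | (d & (~e & b)))

  ~a = 11111111111111110000000000000000
  ~e = 10101010101010101010101010101010
  (~e & b) = 00000000101010100000000010101010
  (d & (~e & b)) = 00000000001000100000000000100010
  (~a | (d & (~e & b))) = 11111111111111110000000000100010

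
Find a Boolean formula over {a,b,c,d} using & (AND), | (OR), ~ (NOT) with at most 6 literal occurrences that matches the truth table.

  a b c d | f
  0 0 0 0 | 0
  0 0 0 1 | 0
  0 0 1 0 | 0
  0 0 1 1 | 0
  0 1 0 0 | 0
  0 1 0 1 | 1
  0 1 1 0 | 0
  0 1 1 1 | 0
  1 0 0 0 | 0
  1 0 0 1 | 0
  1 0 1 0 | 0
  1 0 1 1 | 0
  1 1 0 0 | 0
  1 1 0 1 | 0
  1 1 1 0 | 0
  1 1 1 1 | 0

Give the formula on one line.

  ~a = 1111111100000000
  (a | b) = 0000111111111111
  ~c = 1100110011001100
  (~c | a) = 1100110011111111
  ((~c | a) & d) = 0100010001010101
  ((a | b) & ((~c | a) & d)) = 0000010001010101
  (~a & ((a | b) & ((~c | a) & d))) = 0000010000000000

(~a & ((a | b) & ((~c | a) & d)))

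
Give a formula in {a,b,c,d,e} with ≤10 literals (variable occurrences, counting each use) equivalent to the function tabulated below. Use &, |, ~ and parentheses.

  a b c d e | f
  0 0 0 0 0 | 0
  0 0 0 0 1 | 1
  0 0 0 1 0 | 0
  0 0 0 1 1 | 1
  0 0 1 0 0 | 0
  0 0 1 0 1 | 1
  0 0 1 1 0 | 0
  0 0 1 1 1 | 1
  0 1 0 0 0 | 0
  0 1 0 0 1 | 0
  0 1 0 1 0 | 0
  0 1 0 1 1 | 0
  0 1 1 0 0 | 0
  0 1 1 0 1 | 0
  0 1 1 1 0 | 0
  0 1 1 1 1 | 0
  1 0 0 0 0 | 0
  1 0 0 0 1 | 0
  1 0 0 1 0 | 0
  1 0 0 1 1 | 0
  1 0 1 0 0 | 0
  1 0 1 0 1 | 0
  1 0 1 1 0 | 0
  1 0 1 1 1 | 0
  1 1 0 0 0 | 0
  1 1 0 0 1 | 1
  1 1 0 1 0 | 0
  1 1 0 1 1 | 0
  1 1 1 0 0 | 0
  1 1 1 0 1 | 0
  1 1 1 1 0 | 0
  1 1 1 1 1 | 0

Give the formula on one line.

  ~a = 11111111111111110000000000000000
  ~c = 11110000111100001111000011110000
  (~c & b) = 00000000111100000000000011110000
  (~a | (~c & b)) = 11111111111111110000000011110000
  ~d = 11001100110011001100110011001100
  (a & ~d) = 00000000000000001100110011001100
  ~b = 11111111000000001111111100000000
  ((a & ~d) | ~b) = 11111111000000001111111111001100
  ((~a | (~c & b)) & ((a & ~d) | ~b)) = 11111111000000000000000011000000
  (e & ((~a | (~c & b)) & ((a & ~d) | ~b))) = 01010101000000000000000001000000

(e & ((~a | (~c & b)) & ((a & ~d) | ~b)))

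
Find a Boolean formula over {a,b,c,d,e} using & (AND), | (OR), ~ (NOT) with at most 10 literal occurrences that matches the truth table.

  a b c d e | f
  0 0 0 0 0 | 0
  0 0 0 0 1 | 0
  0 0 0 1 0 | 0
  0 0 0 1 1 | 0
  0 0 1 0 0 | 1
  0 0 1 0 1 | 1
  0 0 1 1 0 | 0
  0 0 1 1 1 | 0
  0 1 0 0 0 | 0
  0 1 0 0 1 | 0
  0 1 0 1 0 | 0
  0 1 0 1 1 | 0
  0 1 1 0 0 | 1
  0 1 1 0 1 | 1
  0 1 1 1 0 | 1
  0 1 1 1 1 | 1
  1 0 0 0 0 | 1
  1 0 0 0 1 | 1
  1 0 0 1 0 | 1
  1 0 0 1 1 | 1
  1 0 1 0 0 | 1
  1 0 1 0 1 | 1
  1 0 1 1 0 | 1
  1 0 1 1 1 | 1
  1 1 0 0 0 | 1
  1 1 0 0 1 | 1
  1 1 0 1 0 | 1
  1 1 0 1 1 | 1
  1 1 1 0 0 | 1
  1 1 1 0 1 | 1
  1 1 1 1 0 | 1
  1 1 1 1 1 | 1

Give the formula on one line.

  ~d = 11001100110011001100110011001100
  (a & ~d) = 00000000000000001100110011001100
  (d & a) = 00000000000000000011001100110011
  (b | ~d) = 11001100111111111100110011111111
  ~a = 11111111111111110000000000000000
  ((b | ~d) & ~a) = 11001100111111110000000000000000
  (c & ((b | ~d) & ~a)) = 00001100000011110000000000000000
  ((d & a) | (c & ((b | ~d) & ~a))) = 00001100000011110011001100110011
  ((a & ~d) | ((d & a) | (c & ((b | ~d) & ~a)))) = 00001100000011111111111111111111

((a & ~d) | ((d & a) | (c & ((b | ~d) & ~a))))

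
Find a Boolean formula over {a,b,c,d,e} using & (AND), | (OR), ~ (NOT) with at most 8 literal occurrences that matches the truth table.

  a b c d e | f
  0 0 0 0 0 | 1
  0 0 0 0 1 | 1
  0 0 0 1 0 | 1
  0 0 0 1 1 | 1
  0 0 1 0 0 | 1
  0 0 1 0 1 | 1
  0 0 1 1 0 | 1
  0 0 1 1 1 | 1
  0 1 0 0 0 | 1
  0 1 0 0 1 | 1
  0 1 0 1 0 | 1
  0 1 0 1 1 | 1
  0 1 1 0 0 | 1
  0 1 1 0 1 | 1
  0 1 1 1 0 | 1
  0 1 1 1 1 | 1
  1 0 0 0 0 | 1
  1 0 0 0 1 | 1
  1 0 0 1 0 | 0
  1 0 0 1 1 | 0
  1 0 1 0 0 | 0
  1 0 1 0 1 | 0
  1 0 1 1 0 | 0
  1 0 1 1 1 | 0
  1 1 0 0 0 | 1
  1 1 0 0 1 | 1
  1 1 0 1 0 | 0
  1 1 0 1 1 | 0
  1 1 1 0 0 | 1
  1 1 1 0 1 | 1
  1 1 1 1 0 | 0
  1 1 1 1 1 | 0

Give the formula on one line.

  ~c = 11110000111100001111000011110000
  (~c | b) = 11110000111111111111000011111111
  ~d = 11001100110011001100110011001100
  (a & ~d) = 00000000000000001100110011001100
  ((~c | b) & (a & ~d)) = 00000000000000001100000011001100
  ~a = 11111111111111110000000000000000
  (((~c | b) & (a & ~d)) | ~a) = 11111111111111111100000011001100

(((~c | b) & (a & ~d)) | ~a)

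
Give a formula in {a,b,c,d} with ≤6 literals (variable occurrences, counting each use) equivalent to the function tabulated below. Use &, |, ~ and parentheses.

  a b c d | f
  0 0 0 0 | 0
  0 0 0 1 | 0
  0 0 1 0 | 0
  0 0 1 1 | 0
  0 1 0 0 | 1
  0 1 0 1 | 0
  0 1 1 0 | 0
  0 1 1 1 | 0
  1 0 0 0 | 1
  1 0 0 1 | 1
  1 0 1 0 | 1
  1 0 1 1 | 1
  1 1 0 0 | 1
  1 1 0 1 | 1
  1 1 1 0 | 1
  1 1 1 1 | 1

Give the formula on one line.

  ~a = 1111111100000000
  ~c = 1100110011001100
  (~a & ~c) = 1100110000000000
  ~d = 1010101010101010
  (b & ~d) = 0000101000001010
  ((~a & ~c) & (b & ~d)) = 0000100000000000
  (((~a & ~c) & (b & ~d)) | a) = 0000100011111111

(((~a & ~c) & (b & ~d)) | a)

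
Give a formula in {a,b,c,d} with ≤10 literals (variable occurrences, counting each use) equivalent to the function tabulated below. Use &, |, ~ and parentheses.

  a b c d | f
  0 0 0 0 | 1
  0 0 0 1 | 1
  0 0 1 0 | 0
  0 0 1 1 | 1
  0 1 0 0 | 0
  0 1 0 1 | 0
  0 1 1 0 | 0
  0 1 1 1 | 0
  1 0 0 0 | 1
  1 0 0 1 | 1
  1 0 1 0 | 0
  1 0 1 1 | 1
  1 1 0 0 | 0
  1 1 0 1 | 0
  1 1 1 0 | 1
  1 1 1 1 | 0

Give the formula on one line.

  ~c = 1100110011001100
  (~c | d) = 1101110111011101
  ~b = 1111000011110000
  ((~c | d) & ~b) = 1101000011010000
  (a & d) = 0000000001010101
  (a & b) = 0000000000001111
  ((a & d) | (a & b)) = 0000000001011111
  ~d = 1010101010101010
  (((a & d) | (a & b)) & ~d) = 0000000000001010
  ((((a & d) | (a & b)) & ~d) & c) = 0000000000000010
  (((~c | d) & ~b) | ((((a & d) | (a & b)) & ~d) & c)) = 1101000011010010

(((~c | d) & ~b) | ((((a & d) | (a & b)) & ~d) & c))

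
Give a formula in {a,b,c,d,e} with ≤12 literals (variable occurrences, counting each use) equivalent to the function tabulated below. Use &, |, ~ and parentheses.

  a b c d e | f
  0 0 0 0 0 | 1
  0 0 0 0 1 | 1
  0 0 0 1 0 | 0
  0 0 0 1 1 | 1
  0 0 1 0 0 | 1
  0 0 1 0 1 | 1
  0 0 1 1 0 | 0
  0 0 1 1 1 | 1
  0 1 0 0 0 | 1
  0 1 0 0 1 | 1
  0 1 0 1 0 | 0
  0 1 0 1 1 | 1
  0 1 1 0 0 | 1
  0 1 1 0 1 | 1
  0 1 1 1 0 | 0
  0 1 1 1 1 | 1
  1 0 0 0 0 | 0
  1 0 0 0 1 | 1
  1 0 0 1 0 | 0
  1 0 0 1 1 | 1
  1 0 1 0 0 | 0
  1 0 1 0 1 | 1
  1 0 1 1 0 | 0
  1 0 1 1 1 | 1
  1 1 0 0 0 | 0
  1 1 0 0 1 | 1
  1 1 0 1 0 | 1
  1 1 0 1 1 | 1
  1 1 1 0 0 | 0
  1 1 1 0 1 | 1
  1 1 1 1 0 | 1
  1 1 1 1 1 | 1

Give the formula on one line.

  (d & a) = 00000000000000000011001100110011
  ((d & a) | e) = 01010101010101010111011101110111
  (b & d) = 00000000001100110000000000110011
  (((d & a) | e) & (b & d)) = 00000000000100010000000000110011
  ~d = 11001100110011001100110011001100
  ~a = 11111111111111110000000000000000
  ~e = 10101010101010101010101010101010
  (~a & ~e) = 10101010101010100000000000000000
  (~d & (~a & ~e)) = 10001000100010000000000000000000
  ((((d & a) | e) & (b & d)) | (~d & (~a & ~e))) = 10001000100110010000000000110011
  (e | ((((d & a) | e) & (b & d)) | (~d & (~a & ~e)))) = 11011101110111010101010101110111

(e | ((((d & a) | e) & (b & d)) | (~d & (~a & ~e))))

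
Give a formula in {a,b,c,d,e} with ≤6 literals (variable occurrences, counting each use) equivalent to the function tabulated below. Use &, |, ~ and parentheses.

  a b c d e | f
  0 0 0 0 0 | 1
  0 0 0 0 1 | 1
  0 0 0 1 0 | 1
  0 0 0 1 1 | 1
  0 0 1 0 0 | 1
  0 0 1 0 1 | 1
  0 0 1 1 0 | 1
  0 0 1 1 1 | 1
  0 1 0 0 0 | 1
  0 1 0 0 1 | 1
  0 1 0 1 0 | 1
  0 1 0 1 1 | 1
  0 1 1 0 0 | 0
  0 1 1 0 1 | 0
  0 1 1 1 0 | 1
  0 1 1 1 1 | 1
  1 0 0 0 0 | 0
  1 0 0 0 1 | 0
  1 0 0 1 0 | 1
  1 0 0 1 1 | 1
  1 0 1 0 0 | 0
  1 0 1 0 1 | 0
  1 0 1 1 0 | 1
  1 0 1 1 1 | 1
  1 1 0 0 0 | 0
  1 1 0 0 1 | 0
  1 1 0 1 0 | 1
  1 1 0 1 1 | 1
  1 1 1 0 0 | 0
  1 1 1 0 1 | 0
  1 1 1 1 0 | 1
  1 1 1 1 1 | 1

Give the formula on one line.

(((~a & ~d) & (~b | ~c)) | d)

  ~a = 11111111111111110000000000000000
  ~d = 11001100110011001100110011001100
  (~a & ~d) = 11001100110011000000000000000000
  ~b = 11111111000000001111111100000000
  ~c = 11110000111100001111000011110000
  (~b | ~c) = 11111111111100001111111111110000
  ((~a & ~d) & (~b | ~c)) = 11001100110000000000000000000000
  (((~a & ~d) & (~b | ~c)) | d) = 11111111111100110011001100110011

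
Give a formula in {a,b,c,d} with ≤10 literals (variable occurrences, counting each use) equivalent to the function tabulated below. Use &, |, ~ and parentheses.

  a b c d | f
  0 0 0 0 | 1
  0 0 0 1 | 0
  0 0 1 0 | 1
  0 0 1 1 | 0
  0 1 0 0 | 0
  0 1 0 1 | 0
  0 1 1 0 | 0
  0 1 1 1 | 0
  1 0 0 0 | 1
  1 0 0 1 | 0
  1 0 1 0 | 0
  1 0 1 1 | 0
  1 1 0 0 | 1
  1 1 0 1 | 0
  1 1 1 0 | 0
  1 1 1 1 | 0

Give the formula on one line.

  ~b = 1111000011110000
  (d | ~b) = 1111010111110101
  ((d | ~b) | a) = 1111010111111111
  ~d = 1010101010101010
  ~a = 1111111100000000
  (~b | a) = 1111000011111111
  ~c = 1100110011001100
  ((~b | a) & ~c) = 1100000011001100
  (~a | ((~b | a) & ~c)) = 1111111111001100
  (~d & (~a | ((~b | a) & ~c))) = 1010101010001000
  (((d | ~b) | a) & (~d & (~a | ((~b | a) & ~c)))) = 1010000010001000

(((d | ~b) | a) & (~d & (~a | ((~b | a) & ~c))))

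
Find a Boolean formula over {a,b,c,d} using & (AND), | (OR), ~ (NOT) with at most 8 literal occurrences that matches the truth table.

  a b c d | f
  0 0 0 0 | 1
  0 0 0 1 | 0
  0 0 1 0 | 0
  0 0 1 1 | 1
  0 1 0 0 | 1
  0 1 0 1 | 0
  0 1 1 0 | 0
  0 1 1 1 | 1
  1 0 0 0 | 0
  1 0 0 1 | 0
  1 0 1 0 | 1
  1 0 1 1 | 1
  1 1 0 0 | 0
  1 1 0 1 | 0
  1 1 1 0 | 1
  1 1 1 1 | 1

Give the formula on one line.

((((c & a) | ~c) | d) & (c | (~a & ~d)))

  (c & a) = 0000000000110011
  ~c = 1100110011001100
  ((c & a) | ~c) = 1100110011111111
  (((c & a) | ~c) | d) = 1101110111111111
  ~a = 1111111100000000
  ~d = 1010101010101010
  (~a & ~d) = 1010101000000000
  (c | (~a & ~d)) = 1011101100110011
  ((((c & a) | ~c) | d) & (c | (~a & ~d))) = 1001100100110011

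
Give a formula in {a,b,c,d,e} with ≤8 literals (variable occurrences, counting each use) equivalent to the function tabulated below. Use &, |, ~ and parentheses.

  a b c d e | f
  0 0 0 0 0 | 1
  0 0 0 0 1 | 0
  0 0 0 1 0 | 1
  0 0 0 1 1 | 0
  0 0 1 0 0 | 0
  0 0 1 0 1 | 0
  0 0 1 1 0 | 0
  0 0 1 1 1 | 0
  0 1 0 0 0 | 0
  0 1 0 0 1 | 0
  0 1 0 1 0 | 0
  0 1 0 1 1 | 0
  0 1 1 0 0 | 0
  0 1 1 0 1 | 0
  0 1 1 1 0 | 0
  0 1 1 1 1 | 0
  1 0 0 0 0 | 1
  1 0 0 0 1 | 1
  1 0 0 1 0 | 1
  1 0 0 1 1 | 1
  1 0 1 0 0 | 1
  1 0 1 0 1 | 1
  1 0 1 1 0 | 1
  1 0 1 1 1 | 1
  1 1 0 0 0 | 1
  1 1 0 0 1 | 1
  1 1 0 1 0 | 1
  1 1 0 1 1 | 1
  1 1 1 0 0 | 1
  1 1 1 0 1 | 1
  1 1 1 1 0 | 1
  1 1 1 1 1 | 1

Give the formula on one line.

  ~a = 11111111111111110000000000000000
  ~c = 11110000111100001111000011110000
  (~a & ~c) = 11110000111100000000000000000000
  (a | (~a & ~c)) = 11110000111100001111111111111111
  ~b = 11111111000000001111111100000000
  ~e = 10101010101010101010101010101010
  (~b & ~e) = 10101010000000001010101000000000
  ((~b & ~e) | a) = 10101010000000001111111111111111
  ((a | (~a & ~c)) & ((~b & ~e) | a)) = 10100000000000001111111111111111

((a | (~a & ~c)) & ((~b & ~e) | a))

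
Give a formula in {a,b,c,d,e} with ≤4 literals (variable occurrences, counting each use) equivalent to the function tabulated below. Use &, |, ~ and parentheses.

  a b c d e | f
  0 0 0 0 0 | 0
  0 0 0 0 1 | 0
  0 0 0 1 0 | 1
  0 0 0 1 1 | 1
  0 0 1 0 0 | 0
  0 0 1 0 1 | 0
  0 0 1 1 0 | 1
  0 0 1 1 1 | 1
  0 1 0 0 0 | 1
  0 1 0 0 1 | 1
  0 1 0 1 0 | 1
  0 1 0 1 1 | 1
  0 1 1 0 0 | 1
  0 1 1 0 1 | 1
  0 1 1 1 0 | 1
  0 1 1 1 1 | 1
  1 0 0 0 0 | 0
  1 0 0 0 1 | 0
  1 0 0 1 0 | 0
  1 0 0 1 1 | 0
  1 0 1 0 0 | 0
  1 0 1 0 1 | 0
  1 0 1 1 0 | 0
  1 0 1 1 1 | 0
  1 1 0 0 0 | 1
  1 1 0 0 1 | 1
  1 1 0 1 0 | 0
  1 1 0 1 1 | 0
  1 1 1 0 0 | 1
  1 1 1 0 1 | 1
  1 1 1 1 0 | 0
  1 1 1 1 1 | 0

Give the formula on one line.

((b | d) & (~d | ~a))

  (b | d) = 00110011111111110011001111111111
  ~d = 11001100110011001100110011001100
  ~a = 11111111111111110000000000000000
  (~d | ~a) = 11111111111111111100110011001100
  ((b | d) & (~d | ~a)) = 00110011111111110000000011001100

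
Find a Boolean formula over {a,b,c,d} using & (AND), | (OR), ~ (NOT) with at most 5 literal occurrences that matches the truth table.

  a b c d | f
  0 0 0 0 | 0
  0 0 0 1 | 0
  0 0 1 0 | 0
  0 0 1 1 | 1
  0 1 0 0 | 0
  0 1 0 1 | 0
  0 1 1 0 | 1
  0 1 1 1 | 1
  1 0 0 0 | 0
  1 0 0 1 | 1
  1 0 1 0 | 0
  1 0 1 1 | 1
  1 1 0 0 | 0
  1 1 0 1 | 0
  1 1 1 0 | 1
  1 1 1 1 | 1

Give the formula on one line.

(((a & ~b) | c) & (b | d))

  ~b = 1111000011110000
  (a & ~b) = 0000000011110000
  ((a & ~b) | c) = 0011001111110011
  (b | d) = 0101111101011111
  (((a & ~b) | c) & (b | d)) = 0001001101010011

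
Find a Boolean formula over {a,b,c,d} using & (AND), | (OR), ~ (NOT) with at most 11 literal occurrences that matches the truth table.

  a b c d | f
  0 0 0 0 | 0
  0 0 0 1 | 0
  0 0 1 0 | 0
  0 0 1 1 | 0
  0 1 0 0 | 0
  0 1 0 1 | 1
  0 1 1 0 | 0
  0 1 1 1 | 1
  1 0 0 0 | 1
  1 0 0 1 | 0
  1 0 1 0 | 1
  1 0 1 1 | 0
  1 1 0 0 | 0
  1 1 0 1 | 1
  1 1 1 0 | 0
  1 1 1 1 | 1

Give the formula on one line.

  ~b = 1111000011110000
  (~b & c) = 0011000000110000
  (d | (~b & c)) = 0111010101110101
  ((d | (~b & c)) | ~b) = 1111010111110101
  ~d = 1010101010101010
  (b | a) = 0000111111111111
  (~d & (b | a)) = 0000101010101010
  (b | (~d & (b | a))) = 0000111110101111
  (((d | (~b & c)) | ~b) & (b | (~d & (b | a)))) = 0000010110100101

(((d | (~b & c)) | ~b) & (b | (~d & (b | a))))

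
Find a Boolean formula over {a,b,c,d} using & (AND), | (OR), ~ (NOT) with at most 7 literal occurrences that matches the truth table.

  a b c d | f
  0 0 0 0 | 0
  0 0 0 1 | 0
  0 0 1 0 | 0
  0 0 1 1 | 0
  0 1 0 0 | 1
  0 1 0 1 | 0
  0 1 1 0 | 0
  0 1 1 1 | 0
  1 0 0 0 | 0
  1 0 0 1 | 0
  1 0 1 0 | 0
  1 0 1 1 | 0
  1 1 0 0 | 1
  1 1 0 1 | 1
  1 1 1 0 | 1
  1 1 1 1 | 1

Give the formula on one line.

((~c | a) & (b & (a | ~d)))

  ~c = 1100110011001100
  (~c | a) = 1100110011111111
  ~d = 1010101010101010
  (a | ~d) = 1010101011111111
  (b & (a | ~d)) = 0000101000001111
  ((~c | a) & (b & (a | ~d))) = 0000100000001111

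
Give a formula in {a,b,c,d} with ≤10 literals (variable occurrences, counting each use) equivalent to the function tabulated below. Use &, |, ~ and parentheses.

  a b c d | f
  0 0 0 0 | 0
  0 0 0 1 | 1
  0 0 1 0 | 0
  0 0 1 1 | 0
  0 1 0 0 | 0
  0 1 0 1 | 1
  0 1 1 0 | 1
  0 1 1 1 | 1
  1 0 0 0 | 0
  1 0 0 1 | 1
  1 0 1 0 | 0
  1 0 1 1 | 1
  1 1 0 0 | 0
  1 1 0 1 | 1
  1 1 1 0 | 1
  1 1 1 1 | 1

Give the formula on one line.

((d | c) & ((d & (b | (~d | (a | ~c)))) | b))

  (d | c) = 0111011101110111
  ~d = 1010101010101010
  ~c = 1100110011001100
  (a | ~c) = 1100110011111111
  (~d | (a | ~c)) = 1110111011111111
  (b | (~d | (a | ~c))) = 1110111111111111
  (d & (b | (~d | (a | ~c)))) = 0100010101010101
  ((d & (b | (~d | (a | ~c)))) | b) = 0100111101011111
  ((d | c) & ((d & (b | (~d | (a | ~c)))) | b)) = 0100011101010111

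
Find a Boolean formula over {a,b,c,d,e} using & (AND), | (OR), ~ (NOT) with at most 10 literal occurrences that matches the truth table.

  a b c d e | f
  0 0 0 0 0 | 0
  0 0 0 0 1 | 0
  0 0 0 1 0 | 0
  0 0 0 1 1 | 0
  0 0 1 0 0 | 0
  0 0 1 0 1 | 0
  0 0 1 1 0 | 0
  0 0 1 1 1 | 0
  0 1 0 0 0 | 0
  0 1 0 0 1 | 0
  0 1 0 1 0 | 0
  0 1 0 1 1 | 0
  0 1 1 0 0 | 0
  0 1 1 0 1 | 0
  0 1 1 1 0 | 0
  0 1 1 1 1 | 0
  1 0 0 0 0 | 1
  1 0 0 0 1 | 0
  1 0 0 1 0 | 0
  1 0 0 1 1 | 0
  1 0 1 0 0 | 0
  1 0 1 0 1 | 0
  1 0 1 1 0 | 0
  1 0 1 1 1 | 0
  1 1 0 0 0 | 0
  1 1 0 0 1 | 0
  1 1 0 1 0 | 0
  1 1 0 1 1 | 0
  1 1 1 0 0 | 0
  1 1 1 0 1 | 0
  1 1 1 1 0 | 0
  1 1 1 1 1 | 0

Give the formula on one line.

(((~d & ((~e | c) & ~c)) & ((~b | ~e) & a)) & ~b)

  ~d = 11001100110011001100110011001100
  ~e = 10101010101010101010101010101010
  (~e | c) = 10101111101011111010111110101111
  ~c = 11110000111100001111000011110000
  ((~e | c) & ~c) = 10100000101000001010000010100000
  (~d & ((~e | c) & ~c)) = 10000000100000001000000010000000
  ~b = 11111111000000001111111100000000
  (~b | ~e) = 11111111101010101111111110101010
  ((~b | ~e) & a) = 00000000000000001111111110101010
  ((~d & ((~e | c) & ~c)) & ((~b | ~e) & a)) = 00000000000000001000000010000000
  (((~d & ((~e | c) & ~c)) & ((~b | ~e) & a)) & ~b) = 00000000000000001000000000000000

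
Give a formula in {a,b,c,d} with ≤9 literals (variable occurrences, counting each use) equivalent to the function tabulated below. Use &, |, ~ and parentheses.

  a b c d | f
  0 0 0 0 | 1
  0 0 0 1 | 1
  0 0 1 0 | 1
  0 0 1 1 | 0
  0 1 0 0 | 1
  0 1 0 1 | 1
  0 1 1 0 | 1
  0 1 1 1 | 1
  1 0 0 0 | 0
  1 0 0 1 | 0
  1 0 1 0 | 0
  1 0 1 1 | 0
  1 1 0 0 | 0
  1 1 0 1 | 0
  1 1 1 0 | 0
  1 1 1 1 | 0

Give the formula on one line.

  ~a = 1111111100000000
  ~c = 1100110011001100
  (~c | b) = 1100111111001111
  ~b = 1111000011110000
  (~a | ~b) = 1111111111110000
  ((~a | ~b) | c) = 1111111111110011
  ~d = 1010101010101010
  (((~a | ~b) | c) & ~d) = 1010101010100010
  ((~c | b) | (((~a | ~b) | c) & ~d)) = 1110111111101111
  (b | a) = 0000111111111111
  (((~c | b) | (((~a | ~b) | c) & ~d)) | (b | a)) = 1110111111111111
  (~a & (((~c | b) | (((~a | ~b) | c) & ~d)) | (b | a))) = 1110111100000000

(~a & (((~c | b) | (((~a | ~b) | c) & ~d)) | (b | a)))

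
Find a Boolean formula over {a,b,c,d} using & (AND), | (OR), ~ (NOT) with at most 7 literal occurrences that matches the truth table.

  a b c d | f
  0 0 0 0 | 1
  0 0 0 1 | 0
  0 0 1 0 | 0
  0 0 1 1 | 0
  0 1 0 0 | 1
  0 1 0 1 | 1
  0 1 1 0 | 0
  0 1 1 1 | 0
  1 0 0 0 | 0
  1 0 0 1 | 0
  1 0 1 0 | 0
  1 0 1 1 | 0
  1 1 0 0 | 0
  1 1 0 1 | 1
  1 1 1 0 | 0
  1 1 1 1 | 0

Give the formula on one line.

  ~c = 1100110011001100
  ~d = 1010101010101010
  ~a = 1111111100000000
  (~d & ~a) = 1010101000000000
  (d & b) = 0000010100000101
  ((~d & ~a) | (d & b)) = 1010111100000101
  (~c & ((~d & ~a) | (d & b))) = 1000110000000100

(~c & ((~d & ~a) | (d & b)))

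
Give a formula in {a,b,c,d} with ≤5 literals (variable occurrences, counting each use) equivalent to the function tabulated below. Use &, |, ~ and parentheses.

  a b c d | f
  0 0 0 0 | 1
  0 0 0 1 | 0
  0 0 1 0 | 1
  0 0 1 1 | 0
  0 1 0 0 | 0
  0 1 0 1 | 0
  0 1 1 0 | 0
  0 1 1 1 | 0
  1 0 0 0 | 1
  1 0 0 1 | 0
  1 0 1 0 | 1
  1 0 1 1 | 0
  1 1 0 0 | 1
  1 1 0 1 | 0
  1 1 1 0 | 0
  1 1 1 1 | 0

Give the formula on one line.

((~b | (a & ~c)) & ~d)

  ~b = 1111000011110000
  ~c = 1100110011001100
  (a & ~c) = 0000000011001100
  (~b | (a & ~c)) = 1111000011111100
  ~d = 1010101010101010
  ((~b | (a & ~c)) & ~d) = 1010000010101000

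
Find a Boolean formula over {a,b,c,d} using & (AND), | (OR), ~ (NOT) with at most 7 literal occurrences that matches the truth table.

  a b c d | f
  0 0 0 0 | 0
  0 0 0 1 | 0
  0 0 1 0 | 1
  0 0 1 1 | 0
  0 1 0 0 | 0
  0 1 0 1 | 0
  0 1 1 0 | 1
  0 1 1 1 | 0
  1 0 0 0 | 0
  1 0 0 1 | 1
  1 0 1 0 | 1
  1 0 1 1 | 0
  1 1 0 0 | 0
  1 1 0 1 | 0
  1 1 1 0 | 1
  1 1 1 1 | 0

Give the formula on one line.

(((~c & a) & ((a & ~b) & d)) | (~d & c))

  ~c = 1100110011001100
  (~c & a) = 0000000011001100
  ~b = 1111000011110000
  (a & ~b) = 0000000011110000
  ((a & ~b) & d) = 0000000001010000
  ((~c & a) & ((a & ~b) & d)) = 0000000001000000
  ~d = 1010101010101010
  (~d & c) = 0010001000100010
  (((~c & a) & ((a & ~b) & d)) | (~d & c)) = 0010001001100010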